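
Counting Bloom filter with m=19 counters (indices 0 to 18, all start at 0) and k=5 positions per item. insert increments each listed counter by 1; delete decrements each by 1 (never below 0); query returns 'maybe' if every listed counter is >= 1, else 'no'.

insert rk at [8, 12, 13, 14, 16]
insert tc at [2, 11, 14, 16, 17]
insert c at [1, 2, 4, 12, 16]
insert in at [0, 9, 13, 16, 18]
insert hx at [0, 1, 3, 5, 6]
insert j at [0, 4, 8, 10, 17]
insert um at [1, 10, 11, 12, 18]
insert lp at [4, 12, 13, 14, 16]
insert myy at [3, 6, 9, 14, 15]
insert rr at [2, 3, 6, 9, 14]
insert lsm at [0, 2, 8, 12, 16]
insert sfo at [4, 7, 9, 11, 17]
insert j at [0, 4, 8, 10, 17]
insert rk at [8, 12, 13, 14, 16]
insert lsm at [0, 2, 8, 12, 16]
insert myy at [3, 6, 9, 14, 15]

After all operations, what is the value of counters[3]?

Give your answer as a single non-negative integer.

Step 1: insert rk at [8, 12, 13, 14, 16] -> counters=[0,0,0,0,0,0,0,0,1,0,0,0,1,1,1,0,1,0,0]
Step 2: insert tc at [2, 11, 14, 16, 17] -> counters=[0,0,1,0,0,0,0,0,1,0,0,1,1,1,2,0,2,1,0]
Step 3: insert c at [1, 2, 4, 12, 16] -> counters=[0,1,2,0,1,0,0,0,1,0,0,1,2,1,2,0,3,1,0]
Step 4: insert in at [0, 9, 13, 16, 18] -> counters=[1,1,2,0,1,0,0,0,1,1,0,1,2,2,2,0,4,1,1]
Step 5: insert hx at [0, 1, 3, 5, 6] -> counters=[2,2,2,1,1,1,1,0,1,1,0,1,2,2,2,0,4,1,1]
Step 6: insert j at [0, 4, 8, 10, 17] -> counters=[3,2,2,1,2,1,1,0,2,1,1,1,2,2,2,0,4,2,1]
Step 7: insert um at [1, 10, 11, 12, 18] -> counters=[3,3,2,1,2,1,1,0,2,1,2,2,3,2,2,0,4,2,2]
Step 8: insert lp at [4, 12, 13, 14, 16] -> counters=[3,3,2,1,3,1,1,0,2,1,2,2,4,3,3,0,5,2,2]
Step 9: insert myy at [3, 6, 9, 14, 15] -> counters=[3,3,2,2,3,1,2,0,2,2,2,2,4,3,4,1,5,2,2]
Step 10: insert rr at [2, 3, 6, 9, 14] -> counters=[3,3,3,3,3,1,3,0,2,3,2,2,4,3,5,1,5,2,2]
Step 11: insert lsm at [0, 2, 8, 12, 16] -> counters=[4,3,4,3,3,1,3,0,3,3,2,2,5,3,5,1,6,2,2]
Step 12: insert sfo at [4, 7, 9, 11, 17] -> counters=[4,3,4,3,4,1,3,1,3,4,2,3,5,3,5,1,6,3,2]
Step 13: insert j at [0, 4, 8, 10, 17] -> counters=[5,3,4,3,5,1,3,1,4,4,3,3,5,3,5,1,6,4,2]
Step 14: insert rk at [8, 12, 13, 14, 16] -> counters=[5,3,4,3,5,1,3,1,5,4,3,3,6,4,6,1,7,4,2]
Step 15: insert lsm at [0, 2, 8, 12, 16] -> counters=[6,3,5,3,5,1,3,1,6,4,3,3,7,4,6,1,8,4,2]
Step 16: insert myy at [3, 6, 9, 14, 15] -> counters=[6,3,5,4,5,1,4,1,6,5,3,3,7,4,7,2,8,4,2]
Final counters=[6,3,5,4,5,1,4,1,6,5,3,3,7,4,7,2,8,4,2] -> counters[3]=4

Answer: 4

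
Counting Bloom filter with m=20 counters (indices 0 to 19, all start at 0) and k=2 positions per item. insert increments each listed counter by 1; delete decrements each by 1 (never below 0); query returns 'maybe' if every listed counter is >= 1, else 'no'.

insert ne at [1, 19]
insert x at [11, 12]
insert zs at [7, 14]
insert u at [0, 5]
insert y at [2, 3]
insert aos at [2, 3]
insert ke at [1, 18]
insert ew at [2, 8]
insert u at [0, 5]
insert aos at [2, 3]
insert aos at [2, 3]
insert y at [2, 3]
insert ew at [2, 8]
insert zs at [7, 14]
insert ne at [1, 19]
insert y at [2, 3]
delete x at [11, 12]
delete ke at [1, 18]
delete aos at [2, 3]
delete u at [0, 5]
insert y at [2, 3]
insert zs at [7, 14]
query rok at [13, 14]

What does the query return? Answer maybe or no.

Step 1: insert ne at [1, 19] -> counters=[0,1,0,0,0,0,0,0,0,0,0,0,0,0,0,0,0,0,0,1]
Step 2: insert x at [11, 12] -> counters=[0,1,0,0,0,0,0,0,0,0,0,1,1,0,0,0,0,0,0,1]
Step 3: insert zs at [7, 14] -> counters=[0,1,0,0,0,0,0,1,0,0,0,1,1,0,1,0,0,0,0,1]
Step 4: insert u at [0, 5] -> counters=[1,1,0,0,0,1,0,1,0,0,0,1,1,0,1,0,0,0,0,1]
Step 5: insert y at [2, 3] -> counters=[1,1,1,1,0,1,0,1,0,0,0,1,1,0,1,0,0,0,0,1]
Step 6: insert aos at [2, 3] -> counters=[1,1,2,2,0,1,0,1,0,0,0,1,1,0,1,0,0,0,0,1]
Step 7: insert ke at [1, 18] -> counters=[1,2,2,2,0,1,0,1,0,0,0,1,1,0,1,0,0,0,1,1]
Step 8: insert ew at [2, 8] -> counters=[1,2,3,2,0,1,0,1,1,0,0,1,1,0,1,0,0,0,1,1]
Step 9: insert u at [0, 5] -> counters=[2,2,3,2,0,2,0,1,1,0,0,1,1,0,1,0,0,0,1,1]
Step 10: insert aos at [2, 3] -> counters=[2,2,4,3,0,2,0,1,1,0,0,1,1,0,1,0,0,0,1,1]
Step 11: insert aos at [2, 3] -> counters=[2,2,5,4,0,2,0,1,1,0,0,1,1,0,1,0,0,0,1,1]
Step 12: insert y at [2, 3] -> counters=[2,2,6,5,0,2,0,1,1,0,0,1,1,0,1,0,0,0,1,1]
Step 13: insert ew at [2, 8] -> counters=[2,2,7,5,0,2,0,1,2,0,0,1,1,0,1,0,0,0,1,1]
Step 14: insert zs at [7, 14] -> counters=[2,2,7,5,0,2,0,2,2,0,0,1,1,0,2,0,0,0,1,1]
Step 15: insert ne at [1, 19] -> counters=[2,3,7,5,0,2,0,2,2,0,0,1,1,0,2,0,0,0,1,2]
Step 16: insert y at [2, 3] -> counters=[2,3,8,6,0,2,0,2,2,0,0,1,1,0,2,0,0,0,1,2]
Step 17: delete x at [11, 12] -> counters=[2,3,8,6,0,2,0,2,2,0,0,0,0,0,2,0,0,0,1,2]
Step 18: delete ke at [1, 18] -> counters=[2,2,8,6,0,2,0,2,2,0,0,0,0,0,2,0,0,0,0,2]
Step 19: delete aos at [2, 3] -> counters=[2,2,7,5,0,2,0,2,2,0,0,0,0,0,2,0,0,0,0,2]
Step 20: delete u at [0, 5] -> counters=[1,2,7,5,0,1,0,2,2,0,0,0,0,0,2,0,0,0,0,2]
Step 21: insert y at [2, 3] -> counters=[1,2,8,6,0,1,0,2,2,0,0,0,0,0,2,0,0,0,0,2]
Step 22: insert zs at [7, 14] -> counters=[1,2,8,6,0,1,0,3,2,0,0,0,0,0,3,0,0,0,0,2]
Query rok: check counters[13]=0 counters[14]=3 -> no

Answer: no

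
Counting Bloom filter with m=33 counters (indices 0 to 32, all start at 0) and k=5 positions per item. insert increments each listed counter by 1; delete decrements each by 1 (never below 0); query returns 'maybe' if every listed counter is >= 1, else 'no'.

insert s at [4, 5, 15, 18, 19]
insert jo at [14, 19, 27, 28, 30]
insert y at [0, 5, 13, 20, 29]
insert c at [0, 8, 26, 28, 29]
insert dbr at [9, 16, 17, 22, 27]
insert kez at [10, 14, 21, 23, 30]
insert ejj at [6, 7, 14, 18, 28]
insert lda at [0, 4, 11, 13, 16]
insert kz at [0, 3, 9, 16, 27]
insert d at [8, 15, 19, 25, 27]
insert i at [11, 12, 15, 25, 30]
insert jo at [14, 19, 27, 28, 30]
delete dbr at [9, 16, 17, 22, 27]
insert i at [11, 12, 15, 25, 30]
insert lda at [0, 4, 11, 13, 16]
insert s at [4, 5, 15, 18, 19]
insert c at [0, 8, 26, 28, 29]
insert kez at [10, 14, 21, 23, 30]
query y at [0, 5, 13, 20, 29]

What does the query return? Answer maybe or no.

Step 1: insert s at [4, 5, 15, 18, 19] -> counters=[0,0,0,0,1,1,0,0,0,0,0,0,0,0,0,1,0,0,1,1,0,0,0,0,0,0,0,0,0,0,0,0,0]
Step 2: insert jo at [14, 19, 27, 28, 30] -> counters=[0,0,0,0,1,1,0,0,0,0,0,0,0,0,1,1,0,0,1,2,0,0,0,0,0,0,0,1,1,0,1,0,0]
Step 3: insert y at [0, 5, 13, 20, 29] -> counters=[1,0,0,0,1,2,0,0,0,0,0,0,0,1,1,1,0,0,1,2,1,0,0,0,0,0,0,1,1,1,1,0,0]
Step 4: insert c at [0, 8, 26, 28, 29] -> counters=[2,0,0,0,1,2,0,0,1,0,0,0,0,1,1,1,0,0,1,2,1,0,0,0,0,0,1,1,2,2,1,0,0]
Step 5: insert dbr at [9, 16, 17, 22, 27] -> counters=[2,0,0,0,1,2,0,0,1,1,0,0,0,1,1,1,1,1,1,2,1,0,1,0,0,0,1,2,2,2,1,0,0]
Step 6: insert kez at [10, 14, 21, 23, 30] -> counters=[2,0,0,0,1,2,0,0,1,1,1,0,0,1,2,1,1,1,1,2,1,1,1,1,0,0,1,2,2,2,2,0,0]
Step 7: insert ejj at [6, 7, 14, 18, 28] -> counters=[2,0,0,0,1,2,1,1,1,1,1,0,0,1,3,1,1,1,2,2,1,1,1,1,0,0,1,2,3,2,2,0,0]
Step 8: insert lda at [0, 4, 11, 13, 16] -> counters=[3,0,0,0,2,2,1,1,1,1,1,1,0,2,3,1,2,1,2,2,1,1,1,1,0,0,1,2,3,2,2,0,0]
Step 9: insert kz at [0, 3, 9, 16, 27] -> counters=[4,0,0,1,2,2,1,1,1,2,1,1,0,2,3,1,3,1,2,2,1,1,1,1,0,0,1,3,3,2,2,0,0]
Step 10: insert d at [8, 15, 19, 25, 27] -> counters=[4,0,0,1,2,2,1,1,2,2,1,1,0,2,3,2,3,1,2,3,1,1,1,1,0,1,1,4,3,2,2,0,0]
Step 11: insert i at [11, 12, 15, 25, 30] -> counters=[4,0,0,1,2,2,1,1,2,2,1,2,1,2,3,3,3,1,2,3,1,1,1,1,0,2,1,4,3,2,3,0,0]
Step 12: insert jo at [14, 19, 27, 28, 30] -> counters=[4,0,0,1,2,2,1,1,2,2,1,2,1,2,4,3,3,1,2,4,1,1,1,1,0,2,1,5,4,2,4,0,0]
Step 13: delete dbr at [9, 16, 17, 22, 27] -> counters=[4,0,0,1,2,2,1,1,2,1,1,2,1,2,4,3,2,0,2,4,1,1,0,1,0,2,1,4,4,2,4,0,0]
Step 14: insert i at [11, 12, 15, 25, 30] -> counters=[4,0,0,1,2,2,1,1,2,1,1,3,2,2,4,4,2,0,2,4,1,1,0,1,0,3,1,4,4,2,5,0,0]
Step 15: insert lda at [0, 4, 11, 13, 16] -> counters=[5,0,0,1,3,2,1,1,2,1,1,4,2,3,4,4,3,0,2,4,1,1,0,1,0,3,1,4,4,2,5,0,0]
Step 16: insert s at [4, 5, 15, 18, 19] -> counters=[5,0,0,1,4,3,1,1,2,1,1,4,2,3,4,5,3,0,3,5,1,1,0,1,0,3,1,4,4,2,5,0,0]
Step 17: insert c at [0, 8, 26, 28, 29] -> counters=[6,0,0,1,4,3,1,1,3,1,1,4,2,3,4,5,3,0,3,5,1,1,0,1,0,3,2,4,5,3,5,0,0]
Step 18: insert kez at [10, 14, 21, 23, 30] -> counters=[6,0,0,1,4,3,1,1,3,1,2,4,2,3,5,5,3,0,3,5,1,2,0,2,0,3,2,4,5,3,6,0,0]
Query y: check counters[0]=6 counters[5]=3 counters[13]=3 counters[20]=1 counters[29]=3 -> maybe

Answer: maybe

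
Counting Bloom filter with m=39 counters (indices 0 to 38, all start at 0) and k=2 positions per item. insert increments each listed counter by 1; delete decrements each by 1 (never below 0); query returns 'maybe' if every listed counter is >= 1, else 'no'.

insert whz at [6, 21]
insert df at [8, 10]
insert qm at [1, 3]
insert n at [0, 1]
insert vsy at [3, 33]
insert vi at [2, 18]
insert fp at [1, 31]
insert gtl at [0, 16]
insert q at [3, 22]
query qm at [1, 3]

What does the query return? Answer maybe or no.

Answer: maybe

Derivation:
Step 1: insert whz at [6, 21] -> counters=[0,0,0,0,0,0,1,0,0,0,0,0,0,0,0,0,0,0,0,0,0,1,0,0,0,0,0,0,0,0,0,0,0,0,0,0,0,0,0]
Step 2: insert df at [8, 10] -> counters=[0,0,0,0,0,0,1,0,1,0,1,0,0,0,0,0,0,0,0,0,0,1,0,0,0,0,0,0,0,0,0,0,0,0,0,0,0,0,0]
Step 3: insert qm at [1, 3] -> counters=[0,1,0,1,0,0,1,0,1,0,1,0,0,0,0,0,0,0,0,0,0,1,0,0,0,0,0,0,0,0,0,0,0,0,0,0,0,0,0]
Step 4: insert n at [0, 1] -> counters=[1,2,0,1,0,0,1,0,1,0,1,0,0,0,0,0,0,0,0,0,0,1,0,0,0,0,0,0,0,0,0,0,0,0,0,0,0,0,0]
Step 5: insert vsy at [3, 33] -> counters=[1,2,0,2,0,0,1,0,1,0,1,0,0,0,0,0,0,0,0,0,0,1,0,0,0,0,0,0,0,0,0,0,0,1,0,0,0,0,0]
Step 6: insert vi at [2, 18] -> counters=[1,2,1,2,0,0,1,0,1,0,1,0,0,0,0,0,0,0,1,0,0,1,0,0,0,0,0,0,0,0,0,0,0,1,0,0,0,0,0]
Step 7: insert fp at [1, 31] -> counters=[1,3,1,2,0,0,1,0,1,0,1,0,0,0,0,0,0,0,1,0,0,1,0,0,0,0,0,0,0,0,0,1,0,1,0,0,0,0,0]
Step 8: insert gtl at [0, 16] -> counters=[2,3,1,2,0,0,1,0,1,0,1,0,0,0,0,0,1,0,1,0,0,1,0,0,0,0,0,0,0,0,0,1,0,1,0,0,0,0,0]
Step 9: insert q at [3, 22] -> counters=[2,3,1,3,0,0,1,0,1,0,1,0,0,0,0,0,1,0,1,0,0,1,1,0,0,0,0,0,0,0,0,1,0,1,0,0,0,0,0]
Query qm: check counters[1]=3 counters[3]=3 -> maybe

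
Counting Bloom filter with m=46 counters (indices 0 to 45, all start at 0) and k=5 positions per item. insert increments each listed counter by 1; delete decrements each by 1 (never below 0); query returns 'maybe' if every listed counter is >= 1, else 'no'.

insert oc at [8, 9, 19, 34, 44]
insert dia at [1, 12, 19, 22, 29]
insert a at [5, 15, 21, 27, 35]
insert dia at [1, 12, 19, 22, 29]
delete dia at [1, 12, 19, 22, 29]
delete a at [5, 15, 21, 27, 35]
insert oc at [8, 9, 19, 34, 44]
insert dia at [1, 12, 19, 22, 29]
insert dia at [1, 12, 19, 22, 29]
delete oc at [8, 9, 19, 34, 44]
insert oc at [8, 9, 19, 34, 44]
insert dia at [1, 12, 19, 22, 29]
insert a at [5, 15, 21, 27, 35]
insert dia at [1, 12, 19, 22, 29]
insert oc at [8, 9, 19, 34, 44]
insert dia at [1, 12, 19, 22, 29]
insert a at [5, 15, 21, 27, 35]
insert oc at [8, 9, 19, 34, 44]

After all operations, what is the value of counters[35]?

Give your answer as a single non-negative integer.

Step 1: insert oc at [8, 9, 19, 34, 44] -> counters=[0,0,0,0,0,0,0,0,1,1,0,0,0,0,0,0,0,0,0,1,0,0,0,0,0,0,0,0,0,0,0,0,0,0,1,0,0,0,0,0,0,0,0,0,1,0]
Step 2: insert dia at [1, 12, 19, 22, 29] -> counters=[0,1,0,0,0,0,0,0,1,1,0,0,1,0,0,0,0,0,0,2,0,0,1,0,0,0,0,0,0,1,0,0,0,0,1,0,0,0,0,0,0,0,0,0,1,0]
Step 3: insert a at [5, 15, 21, 27, 35] -> counters=[0,1,0,0,0,1,0,0,1,1,0,0,1,0,0,1,0,0,0,2,0,1,1,0,0,0,0,1,0,1,0,0,0,0,1,1,0,0,0,0,0,0,0,0,1,0]
Step 4: insert dia at [1, 12, 19, 22, 29] -> counters=[0,2,0,0,0,1,0,0,1,1,0,0,2,0,0,1,0,0,0,3,0,1,2,0,0,0,0,1,0,2,0,0,0,0,1,1,0,0,0,0,0,0,0,0,1,0]
Step 5: delete dia at [1, 12, 19, 22, 29] -> counters=[0,1,0,0,0,1,0,0,1,1,0,0,1,0,0,1,0,0,0,2,0,1,1,0,0,0,0,1,0,1,0,0,0,0,1,1,0,0,0,0,0,0,0,0,1,0]
Step 6: delete a at [5, 15, 21, 27, 35] -> counters=[0,1,0,0,0,0,0,0,1,1,0,0,1,0,0,0,0,0,0,2,0,0,1,0,0,0,0,0,0,1,0,0,0,0,1,0,0,0,0,0,0,0,0,0,1,0]
Step 7: insert oc at [8, 9, 19, 34, 44] -> counters=[0,1,0,0,0,0,0,0,2,2,0,0,1,0,0,0,0,0,0,3,0,0,1,0,0,0,0,0,0,1,0,0,0,0,2,0,0,0,0,0,0,0,0,0,2,0]
Step 8: insert dia at [1, 12, 19, 22, 29] -> counters=[0,2,0,0,0,0,0,0,2,2,0,0,2,0,0,0,0,0,0,4,0,0,2,0,0,0,0,0,0,2,0,0,0,0,2,0,0,0,0,0,0,0,0,0,2,0]
Step 9: insert dia at [1, 12, 19, 22, 29] -> counters=[0,3,0,0,0,0,0,0,2,2,0,0,3,0,0,0,0,0,0,5,0,0,3,0,0,0,0,0,0,3,0,0,0,0,2,0,0,0,0,0,0,0,0,0,2,0]
Step 10: delete oc at [8, 9, 19, 34, 44] -> counters=[0,3,0,0,0,0,0,0,1,1,0,0,3,0,0,0,0,0,0,4,0,0,3,0,0,0,0,0,0,3,0,0,0,0,1,0,0,0,0,0,0,0,0,0,1,0]
Step 11: insert oc at [8, 9, 19, 34, 44] -> counters=[0,3,0,0,0,0,0,0,2,2,0,0,3,0,0,0,0,0,0,5,0,0,3,0,0,0,0,0,0,3,0,0,0,0,2,0,0,0,0,0,0,0,0,0,2,0]
Step 12: insert dia at [1, 12, 19, 22, 29] -> counters=[0,4,0,0,0,0,0,0,2,2,0,0,4,0,0,0,0,0,0,6,0,0,4,0,0,0,0,0,0,4,0,0,0,0,2,0,0,0,0,0,0,0,0,0,2,0]
Step 13: insert a at [5, 15, 21, 27, 35] -> counters=[0,4,0,0,0,1,0,0,2,2,0,0,4,0,0,1,0,0,0,6,0,1,4,0,0,0,0,1,0,4,0,0,0,0,2,1,0,0,0,0,0,0,0,0,2,0]
Step 14: insert dia at [1, 12, 19, 22, 29] -> counters=[0,5,0,0,0,1,0,0,2,2,0,0,5,0,0,1,0,0,0,7,0,1,5,0,0,0,0,1,0,5,0,0,0,0,2,1,0,0,0,0,0,0,0,0,2,0]
Step 15: insert oc at [8, 9, 19, 34, 44] -> counters=[0,5,0,0,0,1,0,0,3,3,0,0,5,0,0,1,0,0,0,8,0,1,5,0,0,0,0,1,0,5,0,0,0,0,3,1,0,0,0,0,0,0,0,0,3,0]
Step 16: insert dia at [1, 12, 19, 22, 29] -> counters=[0,6,0,0,0,1,0,0,3,3,0,0,6,0,0,1,0,0,0,9,0,1,6,0,0,0,0,1,0,6,0,0,0,0,3,1,0,0,0,0,0,0,0,0,3,0]
Step 17: insert a at [5, 15, 21, 27, 35] -> counters=[0,6,0,0,0,2,0,0,3,3,0,0,6,0,0,2,0,0,0,9,0,2,6,0,0,0,0,2,0,6,0,0,0,0,3,2,0,0,0,0,0,0,0,0,3,0]
Step 18: insert oc at [8, 9, 19, 34, 44] -> counters=[0,6,0,0,0,2,0,0,4,4,0,0,6,0,0,2,0,0,0,10,0,2,6,0,0,0,0,2,0,6,0,0,0,0,4,2,0,0,0,0,0,0,0,0,4,0]
Final counters=[0,6,0,0,0,2,0,0,4,4,0,0,6,0,0,2,0,0,0,10,0,2,6,0,0,0,0,2,0,6,0,0,0,0,4,2,0,0,0,0,0,0,0,0,4,0] -> counters[35]=2

Answer: 2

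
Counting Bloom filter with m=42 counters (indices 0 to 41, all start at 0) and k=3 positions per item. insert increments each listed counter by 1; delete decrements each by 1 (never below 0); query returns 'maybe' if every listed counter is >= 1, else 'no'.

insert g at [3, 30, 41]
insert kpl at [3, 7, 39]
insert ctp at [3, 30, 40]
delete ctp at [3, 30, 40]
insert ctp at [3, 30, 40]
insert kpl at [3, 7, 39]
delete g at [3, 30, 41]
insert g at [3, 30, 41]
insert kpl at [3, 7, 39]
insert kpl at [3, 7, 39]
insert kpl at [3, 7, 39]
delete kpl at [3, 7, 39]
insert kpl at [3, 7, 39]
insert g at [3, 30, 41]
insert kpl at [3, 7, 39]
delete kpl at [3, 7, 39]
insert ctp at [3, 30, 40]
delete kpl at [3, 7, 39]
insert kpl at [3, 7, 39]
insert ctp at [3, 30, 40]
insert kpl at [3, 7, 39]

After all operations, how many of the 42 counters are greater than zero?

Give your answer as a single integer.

Answer: 6

Derivation:
Step 1: insert g at [3, 30, 41] -> counters=[0,0,0,1,0,0,0,0,0,0,0,0,0,0,0,0,0,0,0,0,0,0,0,0,0,0,0,0,0,0,1,0,0,0,0,0,0,0,0,0,0,1]
Step 2: insert kpl at [3, 7, 39] -> counters=[0,0,0,2,0,0,0,1,0,0,0,0,0,0,0,0,0,0,0,0,0,0,0,0,0,0,0,0,0,0,1,0,0,0,0,0,0,0,0,1,0,1]
Step 3: insert ctp at [3, 30, 40] -> counters=[0,0,0,3,0,0,0,1,0,0,0,0,0,0,0,0,0,0,0,0,0,0,0,0,0,0,0,0,0,0,2,0,0,0,0,0,0,0,0,1,1,1]
Step 4: delete ctp at [3, 30, 40] -> counters=[0,0,0,2,0,0,0,1,0,0,0,0,0,0,0,0,0,0,0,0,0,0,0,0,0,0,0,0,0,0,1,0,0,0,0,0,0,0,0,1,0,1]
Step 5: insert ctp at [3, 30, 40] -> counters=[0,0,0,3,0,0,0,1,0,0,0,0,0,0,0,0,0,0,0,0,0,0,0,0,0,0,0,0,0,0,2,0,0,0,0,0,0,0,0,1,1,1]
Step 6: insert kpl at [3, 7, 39] -> counters=[0,0,0,4,0,0,0,2,0,0,0,0,0,0,0,0,0,0,0,0,0,0,0,0,0,0,0,0,0,0,2,0,0,0,0,0,0,0,0,2,1,1]
Step 7: delete g at [3, 30, 41] -> counters=[0,0,0,3,0,0,0,2,0,0,0,0,0,0,0,0,0,0,0,0,0,0,0,0,0,0,0,0,0,0,1,0,0,0,0,0,0,0,0,2,1,0]
Step 8: insert g at [3, 30, 41] -> counters=[0,0,0,4,0,0,0,2,0,0,0,0,0,0,0,0,0,0,0,0,0,0,0,0,0,0,0,0,0,0,2,0,0,0,0,0,0,0,0,2,1,1]
Step 9: insert kpl at [3, 7, 39] -> counters=[0,0,0,5,0,0,0,3,0,0,0,0,0,0,0,0,0,0,0,0,0,0,0,0,0,0,0,0,0,0,2,0,0,0,0,0,0,0,0,3,1,1]
Step 10: insert kpl at [3, 7, 39] -> counters=[0,0,0,6,0,0,0,4,0,0,0,0,0,0,0,0,0,0,0,0,0,0,0,0,0,0,0,0,0,0,2,0,0,0,0,0,0,0,0,4,1,1]
Step 11: insert kpl at [3, 7, 39] -> counters=[0,0,0,7,0,0,0,5,0,0,0,0,0,0,0,0,0,0,0,0,0,0,0,0,0,0,0,0,0,0,2,0,0,0,0,0,0,0,0,5,1,1]
Step 12: delete kpl at [3, 7, 39] -> counters=[0,0,0,6,0,0,0,4,0,0,0,0,0,0,0,0,0,0,0,0,0,0,0,0,0,0,0,0,0,0,2,0,0,0,0,0,0,0,0,4,1,1]
Step 13: insert kpl at [3, 7, 39] -> counters=[0,0,0,7,0,0,0,5,0,0,0,0,0,0,0,0,0,0,0,0,0,0,0,0,0,0,0,0,0,0,2,0,0,0,0,0,0,0,0,5,1,1]
Step 14: insert g at [3, 30, 41] -> counters=[0,0,0,8,0,0,0,5,0,0,0,0,0,0,0,0,0,0,0,0,0,0,0,0,0,0,0,0,0,0,3,0,0,0,0,0,0,0,0,5,1,2]
Step 15: insert kpl at [3, 7, 39] -> counters=[0,0,0,9,0,0,0,6,0,0,0,0,0,0,0,0,0,0,0,0,0,0,0,0,0,0,0,0,0,0,3,0,0,0,0,0,0,0,0,6,1,2]
Step 16: delete kpl at [3, 7, 39] -> counters=[0,0,0,8,0,0,0,5,0,0,0,0,0,0,0,0,0,0,0,0,0,0,0,0,0,0,0,0,0,0,3,0,0,0,0,0,0,0,0,5,1,2]
Step 17: insert ctp at [3, 30, 40] -> counters=[0,0,0,9,0,0,0,5,0,0,0,0,0,0,0,0,0,0,0,0,0,0,0,0,0,0,0,0,0,0,4,0,0,0,0,0,0,0,0,5,2,2]
Step 18: delete kpl at [3, 7, 39] -> counters=[0,0,0,8,0,0,0,4,0,0,0,0,0,0,0,0,0,0,0,0,0,0,0,0,0,0,0,0,0,0,4,0,0,0,0,0,0,0,0,4,2,2]
Step 19: insert kpl at [3, 7, 39] -> counters=[0,0,0,9,0,0,0,5,0,0,0,0,0,0,0,0,0,0,0,0,0,0,0,0,0,0,0,0,0,0,4,0,0,0,0,0,0,0,0,5,2,2]
Step 20: insert ctp at [3, 30, 40] -> counters=[0,0,0,10,0,0,0,5,0,0,0,0,0,0,0,0,0,0,0,0,0,0,0,0,0,0,0,0,0,0,5,0,0,0,0,0,0,0,0,5,3,2]
Step 21: insert kpl at [3, 7, 39] -> counters=[0,0,0,11,0,0,0,6,0,0,0,0,0,0,0,0,0,0,0,0,0,0,0,0,0,0,0,0,0,0,5,0,0,0,0,0,0,0,0,6,3,2]
Final counters=[0,0,0,11,0,0,0,6,0,0,0,0,0,0,0,0,0,0,0,0,0,0,0,0,0,0,0,0,0,0,5,0,0,0,0,0,0,0,0,6,3,2] -> 6 nonzero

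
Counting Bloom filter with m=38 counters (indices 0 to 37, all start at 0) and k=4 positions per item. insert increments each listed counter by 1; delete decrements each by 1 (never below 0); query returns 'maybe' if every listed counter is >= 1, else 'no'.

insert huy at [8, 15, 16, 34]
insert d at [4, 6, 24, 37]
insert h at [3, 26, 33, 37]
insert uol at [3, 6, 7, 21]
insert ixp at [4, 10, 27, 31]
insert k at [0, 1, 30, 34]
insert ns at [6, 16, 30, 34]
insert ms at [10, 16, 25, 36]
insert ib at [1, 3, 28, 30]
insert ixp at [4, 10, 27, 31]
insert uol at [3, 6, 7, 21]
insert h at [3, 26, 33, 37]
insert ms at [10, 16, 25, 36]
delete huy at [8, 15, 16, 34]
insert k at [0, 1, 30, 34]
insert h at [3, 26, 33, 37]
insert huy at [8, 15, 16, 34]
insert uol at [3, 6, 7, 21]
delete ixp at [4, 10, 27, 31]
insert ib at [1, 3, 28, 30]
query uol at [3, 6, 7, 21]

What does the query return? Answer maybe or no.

Answer: maybe

Derivation:
Step 1: insert huy at [8, 15, 16, 34] -> counters=[0,0,0,0,0,0,0,0,1,0,0,0,0,0,0,1,1,0,0,0,0,0,0,0,0,0,0,0,0,0,0,0,0,0,1,0,0,0]
Step 2: insert d at [4, 6, 24, 37] -> counters=[0,0,0,0,1,0,1,0,1,0,0,0,0,0,0,1,1,0,0,0,0,0,0,0,1,0,0,0,0,0,0,0,0,0,1,0,0,1]
Step 3: insert h at [3, 26, 33, 37] -> counters=[0,0,0,1,1,0,1,0,1,0,0,0,0,0,0,1,1,0,0,0,0,0,0,0,1,0,1,0,0,0,0,0,0,1,1,0,0,2]
Step 4: insert uol at [3, 6, 7, 21] -> counters=[0,0,0,2,1,0,2,1,1,0,0,0,0,0,0,1,1,0,0,0,0,1,0,0,1,0,1,0,0,0,0,0,0,1,1,0,0,2]
Step 5: insert ixp at [4, 10, 27, 31] -> counters=[0,0,0,2,2,0,2,1,1,0,1,0,0,0,0,1,1,0,0,0,0,1,0,0,1,0,1,1,0,0,0,1,0,1,1,0,0,2]
Step 6: insert k at [0, 1, 30, 34] -> counters=[1,1,0,2,2,0,2,1,1,0,1,0,0,0,0,1,1,0,0,0,0,1,0,0,1,0,1,1,0,0,1,1,0,1,2,0,0,2]
Step 7: insert ns at [6, 16, 30, 34] -> counters=[1,1,0,2,2,0,3,1,1,0,1,0,0,0,0,1,2,0,0,0,0,1,0,0,1,0,1,1,0,0,2,1,0,1,3,0,0,2]
Step 8: insert ms at [10, 16, 25, 36] -> counters=[1,1,0,2,2,0,3,1,1,0,2,0,0,0,0,1,3,0,0,0,0,1,0,0,1,1,1,1,0,0,2,1,0,1,3,0,1,2]
Step 9: insert ib at [1, 3, 28, 30] -> counters=[1,2,0,3,2,0,3,1,1,0,2,0,0,0,0,1,3,0,0,0,0,1,0,0,1,1,1,1,1,0,3,1,0,1,3,0,1,2]
Step 10: insert ixp at [4, 10, 27, 31] -> counters=[1,2,0,3,3,0,3,1,1,0,3,0,0,0,0,1,3,0,0,0,0,1,0,0,1,1,1,2,1,0,3,2,0,1,3,0,1,2]
Step 11: insert uol at [3, 6, 7, 21] -> counters=[1,2,0,4,3,0,4,2,1,0,3,0,0,0,0,1,3,0,0,0,0,2,0,0,1,1,1,2,1,0,3,2,0,1,3,0,1,2]
Step 12: insert h at [3, 26, 33, 37] -> counters=[1,2,0,5,3,0,4,2,1,0,3,0,0,0,0,1,3,0,0,0,0,2,0,0,1,1,2,2,1,0,3,2,0,2,3,0,1,3]
Step 13: insert ms at [10, 16, 25, 36] -> counters=[1,2,0,5,3,0,4,2,1,0,4,0,0,0,0,1,4,0,0,0,0,2,0,0,1,2,2,2,1,0,3,2,0,2,3,0,2,3]
Step 14: delete huy at [8, 15, 16, 34] -> counters=[1,2,0,5,3,0,4,2,0,0,4,0,0,0,0,0,3,0,0,0,0,2,0,0,1,2,2,2,1,0,3,2,0,2,2,0,2,3]
Step 15: insert k at [0, 1, 30, 34] -> counters=[2,3,0,5,3,0,4,2,0,0,4,0,0,0,0,0,3,0,0,0,0,2,0,0,1,2,2,2,1,0,4,2,0,2,3,0,2,3]
Step 16: insert h at [3, 26, 33, 37] -> counters=[2,3,0,6,3,0,4,2,0,0,4,0,0,0,0,0,3,0,0,0,0,2,0,0,1,2,3,2,1,0,4,2,0,3,3,0,2,4]
Step 17: insert huy at [8, 15, 16, 34] -> counters=[2,3,0,6,3,0,4,2,1,0,4,0,0,0,0,1,4,0,0,0,0,2,0,0,1,2,3,2,1,0,4,2,0,3,4,0,2,4]
Step 18: insert uol at [3, 6, 7, 21] -> counters=[2,3,0,7,3,0,5,3,1,0,4,0,0,0,0,1,4,0,0,0,0,3,0,0,1,2,3,2,1,0,4,2,0,3,4,0,2,4]
Step 19: delete ixp at [4, 10, 27, 31] -> counters=[2,3,0,7,2,0,5,3,1,0,3,0,0,0,0,1,4,0,0,0,0,3,0,0,1,2,3,1,1,0,4,1,0,3,4,0,2,4]
Step 20: insert ib at [1, 3, 28, 30] -> counters=[2,4,0,8,2,0,5,3,1,0,3,0,0,0,0,1,4,0,0,0,0,3,0,0,1,2,3,1,2,0,5,1,0,3,4,0,2,4]
Query uol: check counters[3]=8 counters[6]=5 counters[7]=3 counters[21]=3 -> maybe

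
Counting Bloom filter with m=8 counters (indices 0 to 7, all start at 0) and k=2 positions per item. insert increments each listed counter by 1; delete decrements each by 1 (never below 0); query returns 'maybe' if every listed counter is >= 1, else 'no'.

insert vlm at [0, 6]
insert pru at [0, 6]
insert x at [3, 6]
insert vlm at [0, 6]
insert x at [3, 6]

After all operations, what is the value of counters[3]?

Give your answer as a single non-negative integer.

Answer: 2

Derivation:
Step 1: insert vlm at [0, 6] -> counters=[1,0,0,0,0,0,1,0]
Step 2: insert pru at [0, 6] -> counters=[2,0,0,0,0,0,2,0]
Step 3: insert x at [3, 6] -> counters=[2,0,0,1,0,0,3,0]
Step 4: insert vlm at [0, 6] -> counters=[3,0,0,1,0,0,4,0]
Step 5: insert x at [3, 6] -> counters=[3,0,0,2,0,0,5,0]
Final counters=[3,0,0,2,0,0,5,0] -> counters[3]=2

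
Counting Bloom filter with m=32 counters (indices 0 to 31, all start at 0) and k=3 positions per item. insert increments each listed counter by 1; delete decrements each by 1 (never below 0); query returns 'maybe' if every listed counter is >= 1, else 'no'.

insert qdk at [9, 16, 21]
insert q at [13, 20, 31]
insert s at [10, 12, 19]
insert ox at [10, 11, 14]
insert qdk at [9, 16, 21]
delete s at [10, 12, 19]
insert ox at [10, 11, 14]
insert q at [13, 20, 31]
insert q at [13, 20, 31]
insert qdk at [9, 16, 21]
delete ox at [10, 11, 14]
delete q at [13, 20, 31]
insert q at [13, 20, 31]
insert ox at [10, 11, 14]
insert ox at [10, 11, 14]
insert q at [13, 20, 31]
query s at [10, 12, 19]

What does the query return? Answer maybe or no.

Answer: no

Derivation:
Step 1: insert qdk at [9, 16, 21] -> counters=[0,0,0,0,0,0,0,0,0,1,0,0,0,0,0,0,1,0,0,0,0,1,0,0,0,0,0,0,0,0,0,0]
Step 2: insert q at [13, 20, 31] -> counters=[0,0,0,0,0,0,0,0,0,1,0,0,0,1,0,0,1,0,0,0,1,1,0,0,0,0,0,0,0,0,0,1]
Step 3: insert s at [10, 12, 19] -> counters=[0,0,0,0,0,0,0,0,0,1,1,0,1,1,0,0,1,0,0,1,1,1,0,0,0,0,0,0,0,0,0,1]
Step 4: insert ox at [10, 11, 14] -> counters=[0,0,0,0,0,0,0,0,0,1,2,1,1,1,1,0,1,0,0,1,1,1,0,0,0,0,0,0,0,0,0,1]
Step 5: insert qdk at [9, 16, 21] -> counters=[0,0,0,0,0,0,0,0,0,2,2,1,1,1,1,0,2,0,0,1,1,2,0,0,0,0,0,0,0,0,0,1]
Step 6: delete s at [10, 12, 19] -> counters=[0,0,0,0,0,0,0,0,0,2,1,1,0,1,1,0,2,0,0,0,1,2,0,0,0,0,0,0,0,0,0,1]
Step 7: insert ox at [10, 11, 14] -> counters=[0,0,0,0,0,0,0,0,0,2,2,2,0,1,2,0,2,0,0,0,1,2,0,0,0,0,0,0,0,0,0,1]
Step 8: insert q at [13, 20, 31] -> counters=[0,0,0,0,0,0,0,0,0,2,2,2,0,2,2,0,2,0,0,0,2,2,0,0,0,0,0,0,0,0,0,2]
Step 9: insert q at [13, 20, 31] -> counters=[0,0,0,0,0,0,0,0,0,2,2,2,0,3,2,0,2,0,0,0,3,2,0,0,0,0,0,0,0,0,0,3]
Step 10: insert qdk at [9, 16, 21] -> counters=[0,0,0,0,0,0,0,0,0,3,2,2,0,3,2,0,3,0,0,0,3,3,0,0,0,0,0,0,0,0,0,3]
Step 11: delete ox at [10, 11, 14] -> counters=[0,0,0,0,0,0,0,0,0,3,1,1,0,3,1,0,3,0,0,0,3,3,0,0,0,0,0,0,0,0,0,3]
Step 12: delete q at [13, 20, 31] -> counters=[0,0,0,0,0,0,0,0,0,3,1,1,0,2,1,0,3,0,0,0,2,3,0,0,0,0,0,0,0,0,0,2]
Step 13: insert q at [13, 20, 31] -> counters=[0,0,0,0,0,0,0,0,0,3,1,1,0,3,1,0,3,0,0,0,3,3,0,0,0,0,0,0,0,0,0,3]
Step 14: insert ox at [10, 11, 14] -> counters=[0,0,0,0,0,0,0,0,0,3,2,2,0,3,2,0,3,0,0,0,3,3,0,0,0,0,0,0,0,0,0,3]
Step 15: insert ox at [10, 11, 14] -> counters=[0,0,0,0,0,0,0,0,0,3,3,3,0,3,3,0,3,0,0,0,3,3,0,0,0,0,0,0,0,0,0,3]
Step 16: insert q at [13, 20, 31] -> counters=[0,0,0,0,0,0,0,0,0,3,3,3,0,4,3,0,3,0,0,0,4,3,0,0,0,0,0,0,0,0,0,4]
Query s: check counters[10]=3 counters[12]=0 counters[19]=0 -> no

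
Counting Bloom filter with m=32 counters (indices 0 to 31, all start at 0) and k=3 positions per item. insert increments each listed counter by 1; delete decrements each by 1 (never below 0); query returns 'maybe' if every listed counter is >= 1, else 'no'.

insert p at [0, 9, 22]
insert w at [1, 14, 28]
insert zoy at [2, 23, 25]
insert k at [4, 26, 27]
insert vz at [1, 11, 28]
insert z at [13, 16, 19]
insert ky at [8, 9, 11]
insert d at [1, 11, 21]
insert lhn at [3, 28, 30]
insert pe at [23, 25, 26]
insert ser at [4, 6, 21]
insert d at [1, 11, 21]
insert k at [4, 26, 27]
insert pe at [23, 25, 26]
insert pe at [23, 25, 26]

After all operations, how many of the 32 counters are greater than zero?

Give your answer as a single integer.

Answer: 21

Derivation:
Step 1: insert p at [0, 9, 22] -> counters=[1,0,0,0,0,0,0,0,0,1,0,0,0,0,0,0,0,0,0,0,0,0,1,0,0,0,0,0,0,0,0,0]
Step 2: insert w at [1, 14, 28] -> counters=[1,1,0,0,0,0,0,0,0,1,0,0,0,0,1,0,0,0,0,0,0,0,1,0,0,0,0,0,1,0,0,0]
Step 3: insert zoy at [2, 23, 25] -> counters=[1,1,1,0,0,0,0,0,0,1,0,0,0,0,1,0,0,0,0,0,0,0,1,1,0,1,0,0,1,0,0,0]
Step 4: insert k at [4, 26, 27] -> counters=[1,1,1,0,1,0,0,0,0,1,0,0,0,0,1,0,0,0,0,0,0,0,1,1,0,1,1,1,1,0,0,0]
Step 5: insert vz at [1, 11, 28] -> counters=[1,2,1,0,1,0,0,0,0,1,0,1,0,0,1,0,0,0,0,0,0,0,1,1,0,1,1,1,2,0,0,0]
Step 6: insert z at [13, 16, 19] -> counters=[1,2,1,0,1,0,0,0,0,1,0,1,0,1,1,0,1,0,0,1,0,0,1,1,0,1,1,1,2,0,0,0]
Step 7: insert ky at [8, 9, 11] -> counters=[1,2,1,0,1,0,0,0,1,2,0,2,0,1,1,0,1,0,0,1,0,0,1,1,0,1,1,1,2,0,0,0]
Step 8: insert d at [1, 11, 21] -> counters=[1,3,1,0,1,0,0,0,1,2,0,3,0,1,1,0,1,0,0,1,0,1,1,1,0,1,1,1,2,0,0,0]
Step 9: insert lhn at [3, 28, 30] -> counters=[1,3,1,1,1,0,0,0,1,2,0,3,0,1,1,0,1,0,0,1,0,1,1,1,0,1,1,1,3,0,1,0]
Step 10: insert pe at [23, 25, 26] -> counters=[1,3,1,1,1,0,0,0,1,2,0,3,0,1,1,0,1,0,0,1,0,1,1,2,0,2,2,1,3,0,1,0]
Step 11: insert ser at [4, 6, 21] -> counters=[1,3,1,1,2,0,1,0,1,2,0,3,0,1,1,0,1,0,0,1,0,2,1,2,0,2,2,1,3,0,1,0]
Step 12: insert d at [1, 11, 21] -> counters=[1,4,1,1,2,0,1,0,1,2,0,4,0,1,1,0,1,0,0,1,0,3,1,2,0,2,2,1,3,0,1,0]
Step 13: insert k at [4, 26, 27] -> counters=[1,4,1,1,3,0,1,0,1,2,0,4,0,1,1,0,1,0,0,1,0,3,1,2,0,2,3,2,3,0,1,0]
Step 14: insert pe at [23, 25, 26] -> counters=[1,4,1,1,3,0,1,0,1,2,0,4,0,1,1,0,1,0,0,1,0,3,1,3,0,3,4,2,3,0,1,0]
Step 15: insert pe at [23, 25, 26] -> counters=[1,4,1,1,3,0,1,0,1,2,0,4,0,1,1,0,1,0,0,1,0,3,1,4,0,4,5,2,3,0,1,0]
Final counters=[1,4,1,1,3,0,1,0,1,2,0,4,0,1,1,0,1,0,0,1,0,3,1,4,0,4,5,2,3,0,1,0] -> 21 nonzero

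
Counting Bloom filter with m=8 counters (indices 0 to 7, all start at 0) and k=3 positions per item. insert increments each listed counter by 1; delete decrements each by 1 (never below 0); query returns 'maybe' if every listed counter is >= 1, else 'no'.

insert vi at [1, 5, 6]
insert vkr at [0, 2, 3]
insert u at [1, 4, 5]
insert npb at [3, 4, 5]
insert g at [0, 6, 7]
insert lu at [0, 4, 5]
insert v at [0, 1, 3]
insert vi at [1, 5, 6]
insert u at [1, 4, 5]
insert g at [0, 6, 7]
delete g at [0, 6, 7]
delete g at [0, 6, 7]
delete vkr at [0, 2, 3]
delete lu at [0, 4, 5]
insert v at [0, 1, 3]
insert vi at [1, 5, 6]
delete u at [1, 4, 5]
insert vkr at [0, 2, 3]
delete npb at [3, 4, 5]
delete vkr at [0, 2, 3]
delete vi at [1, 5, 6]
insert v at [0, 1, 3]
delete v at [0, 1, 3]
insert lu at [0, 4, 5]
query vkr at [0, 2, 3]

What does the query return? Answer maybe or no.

Step 1: insert vi at [1, 5, 6] -> counters=[0,1,0,0,0,1,1,0]
Step 2: insert vkr at [0, 2, 3] -> counters=[1,1,1,1,0,1,1,0]
Step 3: insert u at [1, 4, 5] -> counters=[1,2,1,1,1,2,1,0]
Step 4: insert npb at [3, 4, 5] -> counters=[1,2,1,2,2,3,1,0]
Step 5: insert g at [0, 6, 7] -> counters=[2,2,1,2,2,3,2,1]
Step 6: insert lu at [0, 4, 5] -> counters=[3,2,1,2,3,4,2,1]
Step 7: insert v at [0, 1, 3] -> counters=[4,3,1,3,3,4,2,1]
Step 8: insert vi at [1, 5, 6] -> counters=[4,4,1,3,3,5,3,1]
Step 9: insert u at [1, 4, 5] -> counters=[4,5,1,3,4,6,3,1]
Step 10: insert g at [0, 6, 7] -> counters=[5,5,1,3,4,6,4,2]
Step 11: delete g at [0, 6, 7] -> counters=[4,5,1,3,4,6,3,1]
Step 12: delete g at [0, 6, 7] -> counters=[3,5,1,3,4,6,2,0]
Step 13: delete vkr at [0, 2, 3] -> counters=[2,5,0,2,4,6,2,0]
Step 14: delete lu at [0, 4, 5] -> counters=[1,5,0,2,3,5,2,0]
Step 15: insert v at [0, 1, 3] -> counters=[2,6,0,3,3,5,2,0]
Step 16: insert vi at [1, 5, 6] -> counters=[2,7,0,3,3,6,3,0]
Step 17: delete u at [1, 4, 5] -> counters=[2,6,0,3,2,5,3,0]
Step 18: insert vkr at [0, 2, 3] -> counters=[3,6,1,4,2,5,3,0]
Step 19: delete npb at [3, 4, 5] -> counters=[3,6,1,3,1,4,3,0]
Step 20: delete vkr at [0, 2, 3] -> counters=[2,6,0,2,1,4,3,0]
Step 21: delete vi at [1, 5, 6] -> counters=[2,5,0,2,1,3,2,0]
Step 22: insert v at [0, 1, 3] -> counters=[3,6,0,3,1,3,2,0]
Step 23: delete v at [0, 1, 3] -> counters=[2,5,0,2,1,3,2,0]
Step 24: insert lu at [0, 4, 5] -> counters=[3,5,0,2,2,4,2,0]
Query vkr: check counters[0]=3 counters[2]=0 counters[3]=2 -> no

Answer: no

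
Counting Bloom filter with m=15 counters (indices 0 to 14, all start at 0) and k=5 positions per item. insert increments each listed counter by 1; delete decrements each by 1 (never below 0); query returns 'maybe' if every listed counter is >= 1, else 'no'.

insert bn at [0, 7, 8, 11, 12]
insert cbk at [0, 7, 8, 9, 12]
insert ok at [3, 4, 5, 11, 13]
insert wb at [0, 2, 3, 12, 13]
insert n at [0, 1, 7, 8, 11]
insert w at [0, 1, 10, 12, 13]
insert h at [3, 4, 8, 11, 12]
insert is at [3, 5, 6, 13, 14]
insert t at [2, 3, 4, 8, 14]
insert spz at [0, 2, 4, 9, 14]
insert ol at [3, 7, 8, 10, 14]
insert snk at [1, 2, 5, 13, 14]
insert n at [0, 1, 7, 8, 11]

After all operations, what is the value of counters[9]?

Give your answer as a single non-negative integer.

Step 1: insert bn at [0, 7, 8, 11, 12] -> counters=[1,0,0,0,0,0,0,1,1,0,0,1,1,0,0]
Step 2: insert cbk at [0, 7, 8, 9, 12] -> counters=[2,0,0,0,0,0,0,2,2,1,0,1,2,0,0]
Step 3: insert ok at [3, 4, 5, 11, 13] -> counters=[2,0,0,1,1,1,0,2,2,1,0,2,2,1,0]
Step 4: insert wb at [0, 2, 3, 12, 13] -> counters=[3,0,1,2,1,1,0,2,2,1,0,2,3,2,0]
Step 5: insert n at [0, 1, 7, 8, 11] -> counters=[4,1,1,2,1,1,0,3,3,1,0,3,3,2,0]
Step 6: insert w at [0, 1, 10, 12, 13] -> counters=[5,2,1,2,1,1,0,3,3,1,1,3,4,3,0]
Step 7: insert h at [3, 4, 8, 11, 12] -> counters=[5,2,1,3,2,1,0,3,4,1,1,4,5,3,0]
Step 8: insert is at [3, 5, 6, 13, 14] -> counters=[5,2,1,4,2,2,1,3,4,1,1,4,5,4,1]
Step 9: insert t at [2, 3, 4, 8, 14] -> counters=[5,2,2,5,3,2,1,3,5,1,1,4,5,4,2]
Step 10: insert spz at [0, 2, 4, 9, 14] -> counters=[6,2,3,5,4,2,1,3,5,2,1,4,5,4,3]
Step 11: insert ol at [3, 7, 8, 10, 14] -> counters=[6,2,3,6,4,2,1,4,6,2,2,4,5,4,4]
Step 12: insert snk at [1, 2, 5, 13, 14] -> counters=[6,3,4,6,4,3,1,4,6,2,2,4,5,5,5]
Step 13: insert n at [0, 1, 7, 8, 11] -> counters=[7,4,4,6,4,3,1,5,7,2,2,5,5,5,5]
Final counters=[7,4,4,6,4,3,1,5,7,2,2,5,5,5,5] -> counters[9]=2

Answer: 2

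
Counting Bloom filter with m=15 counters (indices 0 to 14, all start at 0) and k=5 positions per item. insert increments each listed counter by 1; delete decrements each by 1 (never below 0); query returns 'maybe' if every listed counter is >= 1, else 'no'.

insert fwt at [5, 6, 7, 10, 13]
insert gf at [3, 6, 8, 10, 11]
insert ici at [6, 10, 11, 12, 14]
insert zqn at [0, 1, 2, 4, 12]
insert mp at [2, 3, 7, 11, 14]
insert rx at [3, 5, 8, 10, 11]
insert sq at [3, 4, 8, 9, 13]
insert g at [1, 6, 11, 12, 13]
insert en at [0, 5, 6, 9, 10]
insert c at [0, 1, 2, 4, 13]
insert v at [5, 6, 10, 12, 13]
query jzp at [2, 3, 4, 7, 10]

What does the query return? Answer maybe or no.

Answer: maybe

Derivation:
Step 1: insert fwt at [5, 6, 7, 10, 13] -> counters=[0,0,0,0,0,1,1,1,0,0,1,0,0,1,0]
Step 2: insert gf at [3, 6, 8, 10, 11] -> counters=[0,0,0,1,0,1,2,1,1,0,2,1,0,1,0]
Step 3: insert ici at [6, 10, 11, 12, 14] -> counters=[0,0,0,1,0,1,3,1,1,0,3,2,1,1,1]
Step 4: insert zqn at [0, 1, 2, 4, 12] -> counters=[1,1,1,1,1,1,3,1,1,0,3,2,2,1,1]
Step 5: insert mp at [2, 3, 7, 11, 14] -> counters=[1,1,2,2,1,1,3,2,1,0,3,3,2,1,2]
Step 6: insert rx at [3, 5, 8, 10, 11] -> counters=[1,1,2,3,1,2,3,2,2,0,4,4,2,1,2]
Step 7: insert sq at [3, 4, 8, 9, 13] -> counters=[1,1,2,4,2,2,3,2,3,1,4,4,2,2,2]
Step 8: insert g at [1, 6, 11, 12, 13] -> counters=[1,2,2,4,2,2,4,2,3,1,4,5,3,3,2]
Step 9: insert en at [0, 5, 6, 9, 10] -> counters=[2,2,2,4,2,3,5,2,3,2,5,5,3,3,2]
Step 10: insert c at [0, 1, 2, 4, 13] -> counters=[3,3,3,4,3,3,5,2,3,2,5,5,3,4,2]
Step 11: insert v at [5, 6, 10, 12, 13] -> counters=[3,3,3,4,3,4,6,2,3,2,6,5,4,5,2]
Query jzp: check counters[2]=3 counters[3]=4 counters[4]=3 counters[7]=2 counters[10]=6 -> maybe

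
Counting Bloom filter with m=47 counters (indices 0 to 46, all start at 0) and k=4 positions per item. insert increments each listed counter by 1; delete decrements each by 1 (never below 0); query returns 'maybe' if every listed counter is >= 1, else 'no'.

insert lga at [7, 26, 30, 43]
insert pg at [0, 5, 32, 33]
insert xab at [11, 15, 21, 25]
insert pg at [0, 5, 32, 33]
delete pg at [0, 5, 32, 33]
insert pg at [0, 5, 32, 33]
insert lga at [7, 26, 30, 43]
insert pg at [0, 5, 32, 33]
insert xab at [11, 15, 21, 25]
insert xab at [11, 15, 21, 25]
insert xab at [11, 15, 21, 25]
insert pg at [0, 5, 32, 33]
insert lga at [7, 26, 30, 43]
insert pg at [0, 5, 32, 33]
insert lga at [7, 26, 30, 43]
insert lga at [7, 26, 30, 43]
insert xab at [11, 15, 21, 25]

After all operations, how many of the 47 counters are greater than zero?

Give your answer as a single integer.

Step 1: insert lga at [7, 26, 30, 43] -> counters=[0,0,0,0,0,0,0,1,0,0,0,0,0,0,0,0,0,0,0,0,0,0,0,0,0,0,1,0,0,0,1,0,0,0,0,0,0,0,0,0,0,0,0,1,0,0,0]
Step 2: insert pg at [0, 5, 32, 33] -> counters=[1,0,0,0,0,1,0,1,0,0,0,0,0,0,0,0,0,0,0,0,0,0,0,0,0,0,1,0,0,0,1,0,1,1,0,0,0,0,0,0,0,0,0,1,0,0,0]
Step 3: insert xab at [11, 15, 21, 25] -> counters=[1,0,0,0,0,1,0,1,0,0,0,1,0,0,0,1,0,0,0,0,0,1,0,0,0,1,1,0,0,0,1,0,1,1,0,0,0,0,0,0,0,0,0,1,0,0,0]
Step 4: insert pg at [0, 5, 32, 33] -> counters=[2,0,0,0,0,2,0,1,0,0,0,1,0,0,0,1,0,0,0,0,0,1,0,0,0,1,1,0,0,0,1,0,2,2,0,0,0,0,0,0,0,0,0,1,0,0,0]
Step 5: delete pg at [0, 5, 32, 33] -> counters=[1,0,0,0,0,1,0,1,0,0,0,1,0,0,0,1,0,0,0,0,0,1,0,0,0,1,1,0,0,0,1,0,1,1,0,0,0,0,0,0,0,0,0,1,0,0,0]
Step 6: insert pg at [0, 5, 32, 33] -> counters=[2,0,0,0,0,2,0,1,0,0,0,1,0,0,0,1,0,0,0,0,0,1,0,0,0,1,1,0,0,0,1,0,2,2,0,0,0,0,0,0,0,0,0,1,0,0,0]
Step 7: insert lga at [7, 26, 30, 43] -> counters=[2,0,0,0,0,2,0,2,0,0,0,1,0,0,0,1,0,0,0,0,0,1,0,0,0,1,2,0,0,0,2,0,2,2,0,0,0,0,0,0,0,0,0,2,0,0,0]
Step 8: insert pg at [0, 5, 32, 33] -> counters=[3,0,0,0,0,3,0,2,0,0,0,1,0,0,0,1,0,0,0,0,0,1,0,0,0,1,2,0,0,0,2,0,3,3,0,0,0,0,0,0,0,0,0,2,0,0,0]
Step 9: insert xab at [11, 15, 21, 25] -> counters=[3,0,0,0,0,3,0,2,0,0,0,2,0,0,0,2,0,0,0,0,0,2,0,0,0,2,2,0,0,0,2,0,3,3,0,0,0,0,0,0,0,0,0,2,0,0,0]
Step 10: insert xab at [11, 15, 21, 25] -> counters=[3,0,0,0,0,3,0,2,0,0,0,3,0,0,0,3,0,0,0,0,0,3,0,0,0,3,2,0,0,0,2,0,3,3,0,0,0,0,0,0,0,0,0,2,0,0,0]
Step 11: insert xab at [11, 15, 21, 25] -> counters=[3,0,0,0,0,3,0,2,0,0,0,4,0,0,0,4,0,0,0,0,0,4,0,0,0,4,2,0,0,0,2,0,3,3,0,0,0,0,0,0,0,0,0,2,0,0,0]
Step 12: insert pg at [0, 5, 32, 33] -> counters=[4,0,0,0,0,4,0,2,0,0,0,4,0,0,0,4,0,0,0,0,0,4,0,0,0,4,2,0,0,0,2,0,4,4,0,0,0,0,0,0,0,0,0,2,0,0,0]
Step 13: insert lga at [7, 26, 30, 43] -> counters=[4,0,0,0,0,4,0,3,0,0,0,4,0,0,0,4,0,0,0,0,0,4,0,0,0,4,3,0,0,0,3,0,4,4,0,0,0,0,0,0,0,0,0,3,0,0,0]
Step 14: insert pg at [0, 5, 32, 33] -> counters=[5,0,0,0,0,5,0,3,0,0,0,4,0,0,0,4,0,0,0,0,0,4,0,0,0,4,3,0,0,0,3,0,5,5,0,0,0,0,0,0,0,0,0,3,0,0,0]
Step 15: insert lga at [7, 26, 30, 43] -> counters=[5,0,0,0,0,5,0,4,0,0,0,4,0,0,0,4,0,0,0,0,0,4,0,0,0,4,4,0,0,0,4,0,5,5,0,0,0,0,0,0,0,0,0,4,0,0,0]
Step 16: insert lga at [7, 26, 30, 43] -> counters=[5,0,0,0,0,5,0,5,0,0,0,4,0,0,0,4,0,0,0,0,0,4,0,0,0,4,5,0,0,0,5,0,5,5,0,0,0,0,0,0,0,0,0,5,0,0,0]
Step 17: insert xab at [11, 15, 21, 25] -> counters=[5,0,0,0,0,5,0,5,0,0,0,5,0,0,0,5,0,0,0,0,0,5,0,0,0,5,5,0,0,0,5,0,5,5,0,0,0,0,0,0,0,0,0,5,0,0,0]
Final counters=[5,0,0,0,0,5,0,5,0,0,0,5,0,0,0,5,0,0,0,0,0,5,0,0,0,5,5,0,0,0,5,0,5,5,0,0,0,0,0,0,0,0,0,5,0,0,0] -> 12 nonzero

Answer: 12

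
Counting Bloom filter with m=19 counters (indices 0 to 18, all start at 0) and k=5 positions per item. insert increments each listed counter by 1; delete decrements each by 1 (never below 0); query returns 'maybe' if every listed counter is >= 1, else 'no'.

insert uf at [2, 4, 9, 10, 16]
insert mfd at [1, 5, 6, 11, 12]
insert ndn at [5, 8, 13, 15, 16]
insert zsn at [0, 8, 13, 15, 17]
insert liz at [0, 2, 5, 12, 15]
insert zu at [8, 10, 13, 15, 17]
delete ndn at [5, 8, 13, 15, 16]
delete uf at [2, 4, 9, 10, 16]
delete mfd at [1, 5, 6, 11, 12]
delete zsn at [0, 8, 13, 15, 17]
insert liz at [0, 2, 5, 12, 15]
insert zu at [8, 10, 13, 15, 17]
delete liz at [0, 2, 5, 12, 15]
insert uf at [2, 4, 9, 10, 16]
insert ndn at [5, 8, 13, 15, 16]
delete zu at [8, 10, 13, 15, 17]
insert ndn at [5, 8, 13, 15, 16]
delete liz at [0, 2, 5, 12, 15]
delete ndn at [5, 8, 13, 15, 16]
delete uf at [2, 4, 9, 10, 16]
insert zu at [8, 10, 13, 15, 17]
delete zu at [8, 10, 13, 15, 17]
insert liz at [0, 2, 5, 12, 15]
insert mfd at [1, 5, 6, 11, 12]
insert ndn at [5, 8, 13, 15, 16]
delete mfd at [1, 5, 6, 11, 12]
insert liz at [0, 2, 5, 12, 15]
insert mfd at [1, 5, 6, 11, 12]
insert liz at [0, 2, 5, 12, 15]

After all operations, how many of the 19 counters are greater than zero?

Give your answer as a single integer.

Answer: 13

Derivation:
Step 1: insert uf at [2, 4, 9, 10, 16] -> counters=[0,0,1,0,1,0,0,0,0,1,1,0,0,0,0,0,1,0,0]
Step 2: insert mfd at [1, 5, 6, 11, 12] -> counters=[0,1,1,0,1,1,1,0,0,1,1,1,1,0,0,0,1,0,0]
Step 3: insert ndn at [5, 8, 13, 15, 16] -> counters=[0,1,1,0,1,2,1,0,1,1,1,1,1,1,0,1,2,0,0]
Step 4: insert zsn at [0, 8, 13, 15, 17] -> counters=[1,1,1,0,1,2,1,0,2,1,1,1,1,2,0,2,2,1,0]
Step 5: insert liz at [0, 2, 5, 12, 15] -> counters=[2,1,2,0,1,3,1,0,2,1,1,1,2,2,0,3,2,1,0]
Step 6: insert zu at [8, 10, 13, 15, 17] -> counters=[2,1,2,0,1,3,1,0,3,1,2,1,2,3,0,4,2,2,0]
Step 7: delete ndn at [5, 8, 13, 15, 16] -> counters=[2,1,2,0,1,2,1,0,2,1,2,1,2,2,0,3,1,2,0]
Step 8: delete uf at [2, 4, 9, 10, 16] -> counters=[2,1,1,0,0,2,1,0,2,0,1,1,2,2,0,3,0,2,0]
Step 9: delete mfd at [1, 5, 6, 11, 12] -> counters=[2,0,1,0,0,1,0,0,2,0,1,0,1,2,0,3,0,2,0]
Step 10: delete zsn at [0, 8, 13, 15, 17] -> counters=[1,0,1,0,0,1,0,0,1,0,1,0,1,1,0,2,0,1,0]
Step 11: insert liz at [0, 2, 5, 12, 15] -> counters=[2,0,2,0,0,2,0,0,1,0,1,0,2,1,0,3,0,1,0]
Step 12: insert zu at [8, 10, 13, 15, 17] -> counters=[2,0,2,0,0,2,0,0,2,0,2,0,2,2,0,4,0,2,0]
Step 13: delete liz at [0, 2, 5, 12, 15] -> counters=[1,0,1,0,0,1,0,0,2,0,2,0,1,2,0,3,0,2,0]
Step 14: insert uf at [2, 4, 9, 10, 16] -> counters=[1,0,2,0,1,1,0,0,2,1,3,0,1,2,0,3,1,2,0]
Step 15: insert ndn at [5, 8, 13, 15, 16] -> counters=[1,0,2,0,1,2,0,0,3,1,3,0,1,3,0,4,2,2,0]
Step 16: delete zu at [8, 10, 13, 15, 17] -> counters=[1,0,2,0,1,2,0,0,2,1,2,0,1,2,0,3,2,1,0]
Step 17: insert ndn at [5, 8, 13, 15, 16] -> counters=[1,0,2,0,1,3,0,0,3,1,2,0,1,3,0,4,3,1,0]
Step 18: delete liz at [0, 2, 5, 12, 15] -> counters=[0,0,1,0,1,2,0,0,3,1,2,0,0,3,0,3,3,1,0]
Step 19: delete ndn at [5, 8, 13, 15, 16] -> counters=[0,0,1,0,1,1,0,0,2,1,2,0,0,2,0,2,2,1,0]
Step 20: delete uf at [2, 4, 9, 10, 16] -> counters=[0,0,0,0,0,1,0,0,2,0,1,0,0,2,0,2,1,1,0]
Step 21: insert zu at [8, 10, 13, 15, 17] -> counters=[0,0,0,0,0,1,0,0,3,0,2,0,0,3,0,3,1,2,0]
Step 22: delete zu at [8, 10, 13, 15, 17] -> counters=[0,0,0,0,0,1,0,0,2,0,1,0,0,2,0,2,1,1,0]
Step 23: insert liz at [0, 2, 5, 12, 15] -> counters=[1,0,1,0,0,2,0,0,2,0,1,0,1,2,0,3,1,1,0]
Step 24: insert mfd at [1, 5, 6, 11, 12] -> counters=[1,1,1,0,0,3,1,0,2,0,1,1,2,2,0,3,1,1,0]
Step 25: insert ndn at [5, 8, 13, 15, 16] -> counters=[1,1,1,0,0,4,1,0,3,0,1,1,2,3,0,4,2,1,0]
Step 26: delete mfd at [1, 5, 6, 11, 12] -> counters=[1,0,1,0,0,3,0,0,3,0,1,0,1,3,0,4,2,1,0]
Step 27: insert liz at [0, 2, 5, 12, 15] -> counters=[2,0,2,0,0,4,0,0,3,0,1,0,2,3,0,5,2,1,0]
Step 28: insert mfd at [1, 5, 6, 11, 12] -> counters=[2,1,2,0,0,5,1,0,3,0,1,1,3,3,0,5,2,1,0]
Step 29: insert liz at [0, 2, 5, 12, 15] -> counters=[3,1,3,0,0,6,1,0,3,0,1,1,4,3,0,6,2,1,0]
Final counters=[3,1,3,0,0,6,1,0,3,0,1,1,4,3,0,6,2,1,0] -> 13 nonzero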